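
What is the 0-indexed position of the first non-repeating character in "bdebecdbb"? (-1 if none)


Input: bdebecdbb
Character frequencies:
  'b': 4
  'c': 1
  'd': 2
  'e': 2
Scanning left to right for freq == 1:
  Position 0 ('b'): freq=4, skip
  Position 1 ('d'): freq=2, skip
  Position 2 ('e'): freq=2, skip
  Position 3 ('b'): freq=4, skip
  Position 4 ('e'): freq=2, skip
  Position 5 ('c'): unique! => answer = 5

5


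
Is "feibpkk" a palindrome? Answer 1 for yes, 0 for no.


Input: feibpkk
Reversed: kkpbief
  Compare pos 0 ('f') with pos 6 ('k'): MISMATCH
  Compare pos 1 ('e') with pos 5 ('k'): MISMATCH
  Compare pos 2 ('i') with pos 4 ('p'): MISMATCH
Result: not a palindrome

0


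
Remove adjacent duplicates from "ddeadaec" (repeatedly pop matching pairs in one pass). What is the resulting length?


Input: ddeadaec
Stack-based adjacent duplicate removal:
  Read 'd': push. Stack: d
  Read 'd': matches stack top 'd' => pop. Stack: (empty)
  Read 'e': push. Stack: e
  Read 'a': push. Stack: ea
  Read 'd': push. Stack: ead
  Read 'a': push. Stack: eada
  Read 'e': push. Stack: eadae
  Read 'c': push. Stack: eadaec
Final stack: "eadaec" (length 6)

6


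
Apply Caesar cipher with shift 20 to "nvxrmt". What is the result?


Caesar cipher: shift "nvxrmt" by 20
  'n' (pos 13) + 20 = pos 7 = 'h'
  'v' (pos 21) + 20 = pos 15 = 'p'
  'x' (pos 23) + 20 = pos 17 = 'r'
  'r' (pos 17) + 20 = pos 11 = 'l'
  'm' (pos 12) + 20 = pos 6 = 'g'
  't' (pos 19) + 20 = pos 13 = 'n'
Result: hprlgn

hprlgn


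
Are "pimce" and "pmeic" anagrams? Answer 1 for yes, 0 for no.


Strings: "pimce", "pmeic"
Sorted first:  ceimp
Sorted second: ceimp
Sorted forms match => anagrams

1


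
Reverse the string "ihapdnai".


Input: ihapdnai
Reading characters right to left:
  Position 7: 'i'
  Position 6: 'a'
  Position 5: 'n'
  Position 4: 'd'
  Position 3: 'p'
  Position 2: 'a'
  Position 1: 'h'
  Position 0: 'i'
Reversed: iandpahi

iandpahi


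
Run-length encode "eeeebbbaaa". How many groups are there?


Input: eeeebbbaaa
Scanning for consecutive runs:
  Group 1: 'e' x 4 (positions 0-3)
  Group 2: 'b' x 3 (positions 4-6)
  Group 3: 'a' x 3 (positions 7-9)
Total groups: 3

3


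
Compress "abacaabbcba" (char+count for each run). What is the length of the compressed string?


Input: abacaabbcba
Runs:
  'a' x 1 => "a1"
  'b' x 1 => "b1"
  'a' x 1 => "a1"
  'c' x 1 => "c1"
  'a' x 2 => "a2"
  'b' x 2 => "b2"
  'c' x 1 => "c1"
  'b' x 1 => "b1"
  'a' x 1 => "a1"
Compressed: "a1b1a1c1a2b2c1b1a1"
Compressed length: 18

18


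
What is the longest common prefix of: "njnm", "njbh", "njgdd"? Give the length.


Words: njnm, njbh, njgdd
  Position 0: all 'n' => match
  Position 1: all 'j' => match
  Position 2: ('n', 'b', 'g') => mismatch, stop
LCP = "nj" (length 2)

2


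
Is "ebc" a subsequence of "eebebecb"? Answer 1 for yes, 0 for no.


Check if "ebc" is a subsequence of "eebebecb"
Greedy scan:
  Position 0 ('e'): matches sub[0] = 'e'
  Position 1 ('e'): no match needed
  Position 2 ('b'): matches sub[1] = 'b'
  Position 3 ('e'): no match needed
  Position 4 ('b'): no match needed
  Position 5 ('e'): no match needed
  Position 6 ('c'): matches sub[2] = 'c'
  Position 7 ('b'): no match needed
All 3 characters matched => is a subsequence

1


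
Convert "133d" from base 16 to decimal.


Input: "133d" in base 16
Positional expansion:
  Digit '1' (value 1) x 16^3 = 4096
  Digit '3' (value 3) x 16^2 = 768
  Digit '3' (value 3) x 16^1 = 48
  Digit 'd' (value 13) x 16^0 = 13
Sum = 4925

4925


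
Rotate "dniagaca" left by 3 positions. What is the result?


Input: "dniagaca", rotate left by 3
First 3 characters: "dni"
Remaining characters: "agaca"
Concatenate remaining + first: "agaca" + "dni" = "agacadni"

agacadni


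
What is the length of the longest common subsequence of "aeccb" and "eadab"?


LCS of "aeccb" and "eadab"
DP table:
           e    a    d    a    b
      0    0    0    0    0    0
  a   0    0    1    1    1    1
  e   0    1    1    1    1    1
  c   0    1    1    1    1    1
  c   0    1    1    1    1    1
  b   0    1    1    1    1    2
LCS length = dp[5][5] = 2

2


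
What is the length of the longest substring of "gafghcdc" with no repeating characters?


Input: "gafghcdc"
Sliding window (track last position of each char):
  Position 0 ('g'): window [0,0] length 1 -- new best
  Position 1 ('a'): window [0,1] length 2 -- new best
  Position 2 ('f'): window [0,2] length 3 -- new best
  Position 3 ('g'): repeat (last at 0), move window start to 1
  Position 3 ('g'): window [1,3] length 3
  Position 4 ('h'): window [1,4] length 4 -- new best
  Position 5 ('c'): window [1,5] length 5 -- new best
  Position 6 ('d'): window [1,6] length 6 -- new best
  Position 7 ('c'): repeat (last at 5), move window start to 6
  Position 7 ('c'): window [6,7] length 2
Longest substring with no repeats: "afghcd" with length 6

6


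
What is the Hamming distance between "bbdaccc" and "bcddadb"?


Comparing "bbdaccc" and "bcddadb" position by position:
  Position 0: 'b' vs 'b' => same
  Position 1: 'b' vs 'c' => differ
  Position 2: 'd' vs 'd' => same
  Position 3: 'a' vs 'd' => differ
  Position 4: 'c' vs 'a' => differ
  Position 5: 'c' vs 'd' => differ
  Position 6: 'c' vs 'b' => differ
Total differences (Hamming distance): 5

5


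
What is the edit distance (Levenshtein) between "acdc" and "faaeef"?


Computing edit distance: "acdc" -> "faaeef"
DP table:
           f    a    a    e    e    f
      0    1    2    3    4    5    6
  a   1    1    1    2    3    4    5
  c   2    2    2    2    3    4    5
  d   3    3    3    3    3    4    5
  c   4    4    4    4    4    4    5
Edit distance = dp[4][6] = 5

5


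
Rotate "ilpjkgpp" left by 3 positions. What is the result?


Input: "ilpjkgpp", rotate left by 3
First 3 characters: "ilp"
Remaining characters: "jkgpp"
Concatenate remaining + first: "jkgpp" + "ilp" = "jkgppilp"

jkgppilp


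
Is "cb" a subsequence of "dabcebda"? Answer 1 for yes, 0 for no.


Check if "cb" is a subsequence of "dabcebda"
Greedy scan:
  Position 0 ('d'): no match needed
  Position 1 ('a'): no match needed
  Position 2 ('b'): no match needed
  Position 3 ('c'): matches sub[0] = 'c'
  Position 4 ('e'): no match needed
  Position 5 ('b'): matches sub[1] = 'b'
  Position 6 ('d'): no match needed
  Position 7 ('a'): no match needed
All 2 characters matched => is a subsequence

1


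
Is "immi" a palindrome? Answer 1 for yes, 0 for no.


Input: immi
Reversed: immi
  Compare pos 0 ('i') with pos 3 ('i'): match
  Compare pos 1 ('m') with pos 2 ('m'): match
Result: palindrome

1


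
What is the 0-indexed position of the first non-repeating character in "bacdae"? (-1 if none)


Input: bacdae
Character frequencies:
  'a': 2
  'b': 1
  'c': 1
  'd': 1
  'e': 1
Scanning left to right for freq == 1:
  Position 0 ('b'): unique! => answer = 0

0


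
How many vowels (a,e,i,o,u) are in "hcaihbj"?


Input: hcaihbj
Checking each character:
  'h' at position 0: consonant
  'c' at position 1: consonant
  'a' at position 2: vowel (running total: 1)
  'i' at position 3: vowel (running total: 2)
  'h' at position 4: consonant
  'b' at position 5: consonant
  'j' at position 6: consonant
Total vowels: 2

2


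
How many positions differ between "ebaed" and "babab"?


Comparing "ebaed" and "babab" position by position:
  Position 0: 'e' vs 'b' => DIFFER
  Position 1: 'b' vs 'a' => DIFFER
  Position 2: 'a' vs 'b' => DIFFER
  Position 3: 'e' vs 'a' => DIFFER
  Position 4: 'd' vs 'b' => DIFFER
Positions that differ: 5

5


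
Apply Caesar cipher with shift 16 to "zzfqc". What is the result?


Caesar cipher: shift "zzfqc" by 16
  'z' (pos 25) + 16 = pos 15 = 'p'
  'z' (pos 25) + 16 = pos 15 = 'p'
  'f' (pos 5) + 16 = pos 21 = 'v'
  'q' (pos 16) + 16 = pos 6 = 'g'
  'c' (pos 2) + 16 = pos 18 = 's'
Result: ppvgs

ppvgs


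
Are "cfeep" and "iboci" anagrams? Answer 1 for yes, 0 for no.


Strings: "cfeep", "iboci"
Sorted first:  ceefp
Sorted second: bciio
Differ at position 0: 'c' vs 'b' => not anagrams

0


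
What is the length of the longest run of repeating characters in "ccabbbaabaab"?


Input: "ccabbbaabaab"
Scanning for longest run:
  Position 1 ('c'): continues run of 'c', length=2
  Position 2 ('a'): new char, reset run to 1
  Position 3 ('b'): new char, reset run to 1
  Position 4 ('b'): continues run of 'b', length=2
  Position 5 ('b'): continues run of 'b', length=3
  Position 6 ('a'): new char, reset run to 1
  Position 7 ('a'): continues run of 'a', length=2
  Position 8 ('b'): new char, reset run to 1
  Position 9 ('a'): new char, reset run to 1
  Position 10 ('a'): continues run of 'a', length=2
  Position 11 ('b'): new char, reset run to 1
Longest run: 'b' with length 3

3


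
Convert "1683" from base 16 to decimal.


Input: "1683" in base 16
Positional expansion:
  Digit '1' (value 1) x 16^3 = 4096
  Digit '6' (value 6) x 16^2 = 1536
  Digit '8' (value 8) x 16^1 = 128
  Digit '3' (value 3) x 16^0 = 3
Sum = 5763

5763


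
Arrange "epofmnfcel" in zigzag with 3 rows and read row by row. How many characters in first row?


Zigzag "epofmnfcel" into 3 rows:
Placing characters:
  'e' => row 0
  'p' => row 1
  'o' => row 2
  'f' => row 1
  'm' => row 0
  'n' => row 1
  'f' => row 2
  'c' => row 1
  'e' => row 0
  'l' => row 1
Rows:
  Row 0: "eme"
  Row 1: "pfncl"
  Row 2: "of"
First row length: 3

3


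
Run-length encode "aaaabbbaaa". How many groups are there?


Input: aaaabbbaaa
Scanning for consecutive runs:
  Group 1: 'a' x 4 (positions 0-3)
  Group 2: 'b' x 3 (positions 4-6)
  Group 3: 'a' x 3 (positions 7-9)
Total groups: 3

3


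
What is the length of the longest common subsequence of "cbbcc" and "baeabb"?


LCS of "cbbcc" and "baeabb"
DP table:
           b    a    e    a    b    b
      0    0    0    0    0    0    0
  c   0    0    0    0    0    0    0
  b   0    1    1    1    1    1    1
  b   0    1    1    1    1    2    2
  c   0    1    1    1    1    2    2
  c   0    1    1    1    1    2    2
LCS length = dp[5][6] = 2

2


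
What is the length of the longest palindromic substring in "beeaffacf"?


Input: "beeaffacf"
Checking substrings for palindromes:
  [3:7] "affa" (len 4) => palindrome
  [1:3] "ee" (len 2) => palindrome
  [4:6] "ff" (len 2) => palindrome
Longest palindromic substring: "affa" with length 4

4


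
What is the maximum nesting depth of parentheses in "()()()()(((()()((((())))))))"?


Input: "()()()()(((()()((((())))))))"
Tracking depth:
  Position 0 '(': depth becomes 1
  Position 1 ')': depth becomes 0
  Position 2 '(': depth becomes 1
  Position 3 ')': depth becomes 0
  Position 4 '(': depth becomes 1
  Position 5 ')': depth becomes 0
  Position 6 '(': depth becomes 1
  Position 7 ')': depth becomes 0
  Position 8 '(': depth becomes 1
  Position 9 '(': depth becomes 2
  Position 10 '(': depth becomes 3
  Position 11 '(': depth becomes 4
  Position 12 ')': depth becomes 3
  Position 13 '(': depth becomes 4
  Position 14 ')': depth becomes 3
  Position 15 '(': depth becomes 4
  Position 16 '(': depth becomes 5
  Position 17 '(': depth becomes 6
  Position 18 '(': depth becomes 7
  Position 19 '(': depth becomes 8
  Position 20 ')': depth becomes 7
  Position 21 ')': depth becomes 6
  Position 22 ')': depth becomes 5
  Position 23 ')': depth becomes 4
  Position 24 ')': depth becomes 3
  Position 25 ')': depth becomes 2
  Position 26 ')': depth becomes 1
  Position 27 ')': depth becomes 0
Maximum depth reached: 8

8


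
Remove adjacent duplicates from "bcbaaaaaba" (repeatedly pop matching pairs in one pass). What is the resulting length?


Input: bcbaaaaaba
Stack-based adjacent duplicate removal:
  Read 'b': push. Stack: b
  Read 'c': push. Stack: bc
  Read 'b': push. Stack: bcb
  Read 'a': push. Stack: bcba
  Read 'a': matches stack top 'a' => pop. Stack: bcb
  Read 'a': push. Stack: bcba
  Read 'a': matches stack top 'a' => pop. Stack: bcb
  Read 'a': push. Stack: bcba
  Read 'b': push. Stack: bcbab
  Read 'a': push. Stack: bcbaba
Final stack: "bcbaba" (length 6)

6


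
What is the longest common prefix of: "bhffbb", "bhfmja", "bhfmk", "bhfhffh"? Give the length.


Words: bhffbb, bhfmja, bhfmk, bhfhffh
  Position 0: all 'b' => match
  Position 1: all 'h' => match
  Position 2: all 'f' => match
  Position 3: ('f', 'm', 'm', 'h') => mismatch, stop
LCP = "bhf" (length 3)

3


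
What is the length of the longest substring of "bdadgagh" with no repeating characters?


Input: "bdadgagh"
Sliding window (track last position of each char):
  Position 0 ('b'): window [0,0] length 1 -- new best
  Position 1 ('d'): window [0,1] length 2 -- new best
  Position 2 ('a'): window [0,2] length 3 -- new best
  Position 3 ('d'): repeat (last at 1), move window start to 2
  Position 3 ('d'): window [2,3] length 2
  Position 4 ('g'): window [2,4] length 3
  Position 5 ('a'): repeat (last at 2), move window start to 3
  Position 5 ('a'): window [3,5] length 3
  Position 6 ('g'): repeat (last at 4), move window start to 5
  Position 6 ('g'): window [5,6] length 2
  Position 7 ('h'): window [5,7] length 3
Longest substring with no repeats: "bda" with length 3

3


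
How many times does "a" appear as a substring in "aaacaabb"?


Searching for "a" in "aaacaabb"
Scanning each position:
  Position 0: "a" => MATCH
  Position 1: "a" => MATCH
  Position 2: "a" => MATCH
  Position 3: "c" => no
  Position 4: "a" => MATCH
  Position 5: "a" => MATCH
  Position 6: "b" => no
  Position 7: "b" => no
Total occurrences: 5

5


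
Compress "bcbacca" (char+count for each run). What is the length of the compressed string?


Input: bcbacca
Runs:
  'b' x 1 => "b1"
  'c' x 1 => "c1"
  'b' x 1 => "b1"
  'a' x 1 => "a1"
  'c' x 2 => "c2"
  'a' x 1 => "a1"
Compressed: "b1c1b1a1c2a1"
Compressed length: 12

12


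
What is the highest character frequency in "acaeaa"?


Input: acaeaa
Character counts:
  'a': 4
  'c': 1
  'e': 1
Maximum frequency: 4

4


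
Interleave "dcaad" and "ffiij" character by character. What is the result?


Interleaving "dcaad" and "ffiij":
  Position 0: 'd' from first, 'f' from second => "df"
  Position 1: 'c' from first, 'f' from second => "cf"
  Position 2: 'a' from first, 'i' from second => "ai"
  Position 3: 'a' from first, 'i' from second => "ai"
  Position 4: 'd' from first, 'j' from second => "dj"
Result: dfcfaiaidj

dfcfaiaidj


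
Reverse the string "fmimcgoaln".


Input: fmimcgoaln
Reading characters right to left:
  Position 9: 'n'
  Position 8: 'l'
  Position 7: 'a'
  Position 6: 'o'
  Position 5: 'g'
  Position 4: 'c'
  Position 3: 'm'
  Position 2: 'i'
  Position 1: 'm'
  Position 0: 'f'
Reversed: nlaogcmimf

nlaogcmimf


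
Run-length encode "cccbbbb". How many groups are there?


Input: cccbbbb
Scanning for consecutive runs:
  Group 1: 'c' x 3 (positions 0-2)
  Group 2: 'b' x 4 (positions 3-6)
Total groups: 2

2


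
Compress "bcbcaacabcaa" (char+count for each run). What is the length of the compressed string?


Input: bcbcaacabcaa
Runs:
  'b' x 1 => "b1"
  'c' x 1 => "c1"
  'b' x 1 => "b1"
  'c' x 1 => "c1"
  'a' x 2 => "a2"
  'c' x 1 => "c1"
  'a' x 1 => "a1"
  'b' x 1 => "b1"
  'c' x 1 => "c1"
  'a' x 2 => "a2"
Compressed: "b1c1b1c1a2c1a1b1c1a2"
Compressed length: 20

20


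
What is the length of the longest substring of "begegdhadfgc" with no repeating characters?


Input: "begegdhadfgc"
Sliding window (track last position of each char):
  Position 0 ('b'): window [0,0] length 1 -- new best
  Position 1 ('e'): window [0,1] length 2 -- new best
  Position 2 ('g'): window [0,2] length 3 -- new best
  Position 3 ('e'): repeat (last at 1), move window start to 2
  Position 3 ('e'): window [2,3] length 2
  Position 4 ('g'): repeat (last at 2), move window start to 3
  Position 4 ('g'): window [3,4] length 2
  Position 5 ('d'): window [3,5] length 3
  Position 6 ('h'): window [3,6] length 4 -- new best
  Position 7 ('a'): window [3,7] length 5 -- new best
  Position 8 ('d'): repeat (last at 5), move window start to 6
  Position 8 ('d'): window [6,8] length 3
  Position 9 ('f'): window [6,9] length 4
  Position 10 ('g'): window [6,10] length 5
  Position 11 ('c'): window [6,11] length 6 -- new best
Longest substring with no repeats: "hadfgc" with length 6

6


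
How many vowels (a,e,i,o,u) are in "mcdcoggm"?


Input: mcdcoggm
Checking each character:
  'm' at position 0: consonant
  'c' at position 1: consonant
  'd' at position 2: consonant
  'c' at position 3: consonant
  'o' at position 4: vowel (running total: 1)
  'g' at position 5: consonant
  'g' at position 6: consonant
  'm' at position 7: consonant
Total vowels: 1

1


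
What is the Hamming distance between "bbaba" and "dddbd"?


Comparing "bbaba" and "dddbd" position by position:
  Position 0: 'b' vs 'd' => differ
  Position 1: 'b' vs 'd' => differ
  Position 2: 'a' vs 'd' => differ
  Position 3: 'b' vs 'b' => same
  Position 4: 'a' vs 'd' => differ
Total differences (Hamming distance): 4

4


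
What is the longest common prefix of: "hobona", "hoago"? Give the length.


Words: hobona, hoago
  Position 0: all 'h' => match
  Position 1: all 'o' => match
  Position 2: ('b', 'a') => mismatch, stop
LCP = "ho" (length 2)

2


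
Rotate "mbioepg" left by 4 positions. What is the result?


Input: "mbioepg", rotate left by 4
First 4 characters: "mbio"
Remaining characters: "epg"
Concatenate remaining + first: "epg" + "mbio" = "epgmbio"

epgmbio


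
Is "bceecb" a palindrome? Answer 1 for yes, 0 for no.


Input: bceecb
Reversed: bceecb
  Compare pos 0 ('b') with pos 5 ('b'): match
  Compare pos 1 ('c') with pos 4 ('c'): match
  Compare pos 2 ('e') with pos 3 ('e'): match
Result: palindrome

1


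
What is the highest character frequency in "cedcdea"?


Input: cedcdea
Character counts:
  'a': 1
  'c': 2
  'd': 2
  'e': 2
Maximum frequency: 2

2


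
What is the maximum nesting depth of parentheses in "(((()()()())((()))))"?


Input: "(((()()()())((()))))"
Tracking depth:
  Position 0 '(': depth becomes 1
  Position 1 '(': depth becomes 2
  Position 2 '(': depth becomes 3
  Position 3 '(': depth becomes 4
  Position 4 ')': depth becomes 3
  Position 5 '(': depth becomes 4
  Position 6 ')': depth becomes 3
  Position 7 '(': depth becomes 4
  Position 8 ')': depth becomes 3
  Position 9 '(': depth becomes 4
  Position 10 ')': depth becomes 3
  Position 11 ')': depth becomes 2
  Position 12 '(': depth becomes 3
  Position 13 '(': depth becomes 4
  Position 14 '(': depth becomes 5
  Position 15 ')': depth becomes 4
  Position 16 ')': depth becomes 3
  Position 17 ')': depth becomes 2
  Position 18 ')': depth becomes 1
  Position 19 ')': depth becomes 0
Maximum depth reached: 5

5


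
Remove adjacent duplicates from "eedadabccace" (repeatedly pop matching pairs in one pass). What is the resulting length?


Input: eedadabccace
Stack-based adjacent duplicate removal:
  Read 'e': push. Stack: e
  Read 'e': matches stack top 'e' => pop. Stack: (empty)
  Read 'd': push. Stack: d
  Read 'a': push. Stack: da
  Read 'd': push. Stack: dad
  Read 'a': push. Stack: dada
  Read 'b': push. Stack: dadab
  Read 'c': push. Stack: dadabc
  Read 'c': matches stack top 'c' => pop. Stack: dadab
  Read 'a': push. Stack: dadaba
  Read 'c': push. Stack: dadabac
  Read 'e': push. Stack: dadabace
Final stack: "dadabace" (length 8)

8


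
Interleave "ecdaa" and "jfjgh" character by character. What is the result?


Interleaving "ecdaa" and "jfjgh":
  Position 0: 'e' from first, 'j' from second => "ej"
  Position 1: 'c' from first, 'f' from second => "cf"
  Position 2: 'd' from first, 'j' from second => "dj"
  Position 3: 'a' from first, 'g' from second => "ag"
  Position 4: 'a' from first, 'h' from second => "ah"
Result: ejcfdjagah

ejcfdjagah


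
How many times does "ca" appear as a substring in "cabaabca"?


Searching for "ca" in "cabaabca"
Scanning each position:
  Position 0: "ca" => MATCH
  Position 1: "ab" => no
  Position 2: "ba" => no
  Position 3: "aa" => no
  Position 4: "ab" => no
  Position 5: "bc" => no
  Position 6: "ca" => MATCH
Total occurrences: 2

2


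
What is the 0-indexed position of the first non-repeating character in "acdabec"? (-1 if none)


Input: acdabec
Character frequencies:
  'a': 2
  'b': 1
  'c': 2
  'd': 1
  'e': 1
Scanning left to right for freq == 1:
  Position 0 ('a'): freq=2, skip
  Position 1 ('c'): freq=2, skip
  Position 2 ('d'): unique! => answer = 2

2


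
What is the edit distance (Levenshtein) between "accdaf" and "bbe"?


Computing edit distance: "accdaf" -> "bbe"
DP table:
           b    b    e
      0    1    2    3
  a   1    1    2    3
  c   2    2    2    3
  c   3    3    3    3
  d   4    4    4    4
  a   5    5    5    5
  f   6    6    6    6
Edit distance = dp[6][3] = 6

6


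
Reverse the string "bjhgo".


Input: bjhgo
Reading characters right to left:
  Position 4: 'o'
  Position 3: 'g'
  Position 2: 'h'
  Position 1: 'j'
  Position 0: 'b'
Reversed: oghjb

oghjb


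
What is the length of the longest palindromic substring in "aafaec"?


Input: "aafaec"
Checking substrings for palindromes:
  [1:4] "afa" (len 3) => palindrome
  [0:2] "aa" (len 2) => palindrome
Longest palindromic substring: "afa" with length 3

3


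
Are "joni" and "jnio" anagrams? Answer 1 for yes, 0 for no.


Strings: "joni", "jnio"
Sorted first:  ijno
Sorted second: ijno
Sorted forms match => anagrams

1


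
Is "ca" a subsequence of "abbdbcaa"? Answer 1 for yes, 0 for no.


Check if "ca" is a subsequence of "abbdbcaa"
Greedy scan:
  Position 0 ('a'): no match needed
  Position 1 ('b'): no match needed
  Position 2 ('b'): no match needed
  Position 3 ('d'): no match needed
  Position 4 ('b'): no match needed
  Position 5 ('c'): matches sub[0] = 'c'
  Position 6 ('a'): matches sub[1] = 'a'
  Position 7 ('a'): no match needed
All 2 characters matched => is a subsequence

1


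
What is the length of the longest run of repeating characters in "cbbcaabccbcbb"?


Input: "cbbcaabccbcbb"
Scanning for longest run:
  Position 1 ('b'): new char, reset run to 1
  Position 2 ('b'): continues run of 'b', length=2
  Position 3 ('c'): new char, reset run to 1
  Position 4 ('a'): new char, reset run to 1
  Position 5 ('a'): continues run of 'a', length=2
  Position 6 ('b'): new char, reset run to 1
  Position 7 ('c'): new char, reset run to 1
  Position 8 ('c'): continues run of 'c', length=2
  Position 9 ('b'): new char, reset run to 1
  Position 10 ('c'): new char, reset run to 1
  Position 11 ('b'): new char, reset run to 1
  Position 12 ('b'): continues run of 'b', length=2
Longest run: 'b' with length 2

2


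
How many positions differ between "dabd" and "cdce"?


Comparing "dabd" and "cdce" position by position:
  Position 0: 'd' vs 'c' => DIFFER
  Position 1: 'a' vs 'd' => DIFFER
  Position 2: 'b' vs 'c' => DIFFER
  Position 3: 'd' vs 'e' => DIFFER
Positions that differ: 4

4


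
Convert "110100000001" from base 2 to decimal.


Input: "110100000001" in base 2
Positional expansion:
  Digit '1' (value 1) x 2^11 = 2048
  Digit '1' (value 1) x 2^10 = 1024
  Digit '0' (value 0) x 2^9 = 0
  Digit '1' (value 1) x 2^8 = 256
  Digit '0' (value 0) x 2^7 = 0
  Digit '0' (value 0) x 2^6 = 0
  Digit '0' (value 0) x 2^5 = 0
  Digit '0' (value 0) x 2^4 = 0
  Digit '0' (value 0) x 2^3 = 0
  Digit '0' (value 0) x 2^2 = 0
  Digit '0' (value 0) x 2^1 = 0
  Digit '1' (value 1) x 2^0 = 1
Sum = 3329

3329


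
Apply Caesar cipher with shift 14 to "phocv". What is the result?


Caesar cipher: shift "phocv" by 14
  'p' (pos 15) + 14 = pos 3 = 'd'
  'h' (pos 7) + 14 = pos 21 = 'v'
  'o' (pos 14) + 14 = pos 2 = 'c'
  'c' (pos 2) + 14 = pos 16 = 'q'
  'v' (pos 21) + 14 = pos 9 = 'j'
Result: dvcqj

dvcqj


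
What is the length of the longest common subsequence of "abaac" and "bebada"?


LCS of "abaac" and "bebada"
DP table:
           b    e    b    a    d    a
      0    0    0    0    0    0    0
  a   0    0    0    0    1    1    1
  b   0    1    1    1    1    1    1
  a   0    1    1    1    2    2    2
  a   0    1    1    1    2    2    3
  c   0    1    1    1    2    2    3
LCS length = dp[5][6] = 3

3


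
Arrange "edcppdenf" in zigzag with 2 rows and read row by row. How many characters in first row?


Zigzag "edcppdenf" into 2 rows:
Placing characters:
  'e' => row 0
  'd' => row 1
  'c' => row 0
  'p' => row 1
  'p' => row 0
  'd' => row 1
  'e' => row 0
  'n' => row 1
  'f' => row 0
Rows:
  Row 0: "ecpef"
  Row 1: "dpdn"
First row length: 5

5


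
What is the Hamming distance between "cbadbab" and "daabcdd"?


Comparing "cbadbab" and "daabcdd" position by position:
  Position 0: 'c' vs 'd' => differ
  Position 1: 'b' vs 'a' => differ
  Position 2: 'a' vs 'a' => same
  Position 3: 'd' vs 'b' => differ
  Position 4: 'b' vs 'c' => differ
  Position 5: 'a' vs 'd' => differ
  Position 6: 'b' vs 'd' => differ
Total differences (Hamming distance): 6

6


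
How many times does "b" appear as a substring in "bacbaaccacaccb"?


Searching for "b" in "bacbaaccacaccb"
Scanning each position:
  Position 0: "b" => MATCH
  Position 1: "a" => no
  Position 2: "c" => no
  Position 3: "b" => MATCH
  Position 4: "a" => no
  Position 5: "a" => no
  Position 6: "c" => no
  Position 7: "c" => no
  Position 8: "a" => no
  Position 9: "c" => no
  Position 10: "a" => no
  Position 11: "c" => no
  Position 12: "c" => no
  Position 13: "b" => MATCH
Total occurrences: 3

3


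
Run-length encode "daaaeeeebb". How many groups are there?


Input: daaaeeeebb
Scanning for consecutive runs:
  Group 1: 'd' x 1 (positions 0-0)
  Group 2: 'a' x 3 (positions 1-3)
  Group 3: 'e' x 4 (positions 4-7)
  Group 4: 'b' x 2 (positions 8-9)
Total groups: 4

4


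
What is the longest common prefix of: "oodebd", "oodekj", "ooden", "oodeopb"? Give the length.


Words: oodebd, oodekj, ooden, oodeopb
  Position 0: all 'o' => match
  Position 1: all 'o' => match
  Position 2: all 'd' => match
  Position 3: all 'e' => match
  Position 4: ('b', 'k', 'n', 'o') => mismatch, stop
LCP = "oode" (length 4)

4


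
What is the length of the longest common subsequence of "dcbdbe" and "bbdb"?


LCS of "dcbdbe" and "bbdb"
DP table:
           b    b    d    b
      0    0    0    0    0
  d   0    0    0    1    1
  c   0    0    0    1    1
  b   0    1    1    1    2
  d   0    1    1    2    2
  b   0    1    2    2    3
  e   0    1    2    2    3
LCS length = dp[6][4] = 3

3


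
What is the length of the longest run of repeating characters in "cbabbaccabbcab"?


Input: "cbabbaccabbcab"
Scanning for longest run:
  Position 1 ('b'): new char, reset run to 1
  Position 2 ('a'): new char, reset run to 1
  Position 3 ('b'): new char, reset run to 1
  Position 4 ('b'): continues run of 'b', length=2
  Position 5 ('a'): new char, reset run to 1
  Position 6 ('c'): new char, reset run to 1
  Position 7 ('c'): continues run of 'c', length=2
  Position 8 ('a'): new char, reset run to 1
  Position 9 ('b'): new char, reset run to 1
  Position 10 ('b'): continues run of 'b', length=2
  Position 11 ('c'): new char, reset run to 1
  Position 12 ('a'): new char, reset run to 1
  Position 13 ('b'): new char, reset run to 1
Longest run: 'b' with length 2

2


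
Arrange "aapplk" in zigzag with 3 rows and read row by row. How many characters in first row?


Zigzag "aapplk" into 3 rows:
Placing characters:
  'a' => row 0
  'a' => row 1
  'p' => row 2
  'p' => row 1
  'l' => row 0
  'k' => row 1
Rows:
  Row 0: "al"
  Row 1: "apk"
  Row 2: "p"
First row length: 2

2


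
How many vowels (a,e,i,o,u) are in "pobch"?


Input: pobch
Checking each character:
  'p' at position 0: consonant
  'o' at position 1: vowel (running total: 1)
  'b' at position 2: consonant
  'c' at position 3: consonant
  'h' at position 4: consonant
Total vowels: 1

1


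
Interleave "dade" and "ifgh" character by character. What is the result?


Interleaving "dade" and "ifgh":
  Position 0: 'd' from first, 'i' from second => "di"
  Position 1: 'a' from first, 'f' from second => "af"
  Position 2: 'd' from first, 'g' from second => "dg"
  Position 3: 'e' from first, 'h' from second => "eh"
Result: diafdgeh

diafdgeh


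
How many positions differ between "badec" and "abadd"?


Comparing "badec" and "abadd" position by position:
  Position 0: 'b' vs 'a' => DIFFER
  Position 1: 'a' vs 'b' => DIFFER
  Position 2: 'd' vs 'a' => DIFFER
  Position 3: 'e' vs 'd' => DIFFER
  Position 4: 'c' vs 'd' => DIFFER
Positions that differ: 5

5


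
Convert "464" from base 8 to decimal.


Input: "464" in base 8
Positional expansion:
  Digit '4' (value 4) x 8^2 = 256
  Digit '6' (value 6) x 8^1 = 48
  Digit '4' (value 4) x 8^0 = 4
Sum = 308

308


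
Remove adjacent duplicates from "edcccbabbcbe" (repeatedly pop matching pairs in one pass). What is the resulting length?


Input: edcccbabbcbe
Stack-based adjacent duplicate removal:
  Read 'e': push. Stack: e
  Read 'd': push. Stack: ed
  Read 'c': push. Stack: edc
  Read 'c': matches stack top 'c' => pop. Stack: ed
  Read 'c': push. Stack: edc
  Read 'b': push. Stack: edcb
  Read 'a': push. Stack: edcba
  Read 'b': push. Stack: edcbab
  Read 'b': matches stack top 'b' => pop. Stack: edcba
  Read 'c': push. Stack: edcbac
  Read 'b': push. Stack: edcbacb
  Read 'e': push. Stack: edcbacbe
Final stack: "edcbacbe" (length 8)

8


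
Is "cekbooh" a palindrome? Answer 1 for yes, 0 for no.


Input: cekbooh
Reversed: hoobkec
  Compare pos 0 ('c') with pos 6 ('h'): MISMATCH
  Compare pos 1 ('e') with pos 5 ('o'): MISMATCH
  Compare pos 2 ('k') with pos 4 ('o'): MISMATCH
Result: not a palindrome

0


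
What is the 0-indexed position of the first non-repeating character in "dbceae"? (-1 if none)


Input: dbceae
Character frequencies:
  'a': 1
  'b': 1
  'c': 1
  'd': 1
  'e': 2
Scanning left to right for freq == 1:
  Position 0 ('d'): unique! => answer = 0

0


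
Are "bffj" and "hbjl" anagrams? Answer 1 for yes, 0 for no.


Strings: "bffj", "hbjl"
Sorted first:  bffj
Sorted second: bhjl
Differ at position 1: 'f' vs 'h' => not anagrams

0


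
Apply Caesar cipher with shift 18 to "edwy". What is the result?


Caesar cipher: shift "edwy" by 18
  'e' (pos 4) + 18 = pos 22 = 'w'
  'd' (pos 3) + 18 = pos 21 = 'v'
  'w' (pos 22) + 18 = pos 14 = 'o'
  'y' (pos 24) + 18 = pos 16 = 'q'
Result: wvoq

wvoq


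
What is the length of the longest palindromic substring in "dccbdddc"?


Input: "dccbdddc"
Checking substrings for palindromes:
  [4:7] "ddd" (len 3) => palindrome
  [1:3] "cc" (len 2) => palindrome
  [4:6] "dd" (len 2) => palindrome
  [5:7] "dd" (len 2) => palindrome
Longest palindromic substring: "ddd" with length 3

3


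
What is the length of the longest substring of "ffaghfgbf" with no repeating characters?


Input: "ffaghfgbf"
Sliding window (track last position of each char):
  Position 0 ('f'): window [0,0] length 1 -- new best
  Position 1 ('f'): repeat (last at 0), move window start to 1
  Position 1 ('f'): window [1,1] length 1
  Position 2 ('a'): window [1,2] length 2 -- new best
  Position 3 ('g'): window [1,3] length 3 -- new best
  Position 4 ('h'): window [1,4] length 4 -- new best
  Position 5 ('f'): repeat (last at 1), move window start to 2
  Position 5 ('f'): window [2,5] length 4
  Position 6 ('g'): repeat (last at 3), move window start to 4
  Position 6 ('g'): window [4,6] length 3
  Position 7 ('b'): window [4,7] length 4
  Position 8 ('f'): repeat (last at 5), move window start to 6
  Position 8 ('f'): window [6,8] length 3
Longest substring with no repeats: "fagh" with length 4

4


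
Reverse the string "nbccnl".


Input: nbccnl
Reading characters right to left:
  Position 5: 'l'
  Position 4: 'n'
  Position 3: 'c'
  Position 2: 'c'
  Position 1: 'b'
  Position 0: 'n'
Reversed: lnccbn

lnccbn


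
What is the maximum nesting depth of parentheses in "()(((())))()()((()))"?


Input: "()(((())))()()((()))"
Tracking depth:
  Position 0 '(': depth becomes 1
  Position 1 ')': depth becomes 0
  Position 2 '(': depth becomes 1
  Position 3 '(': depth becomes 2
  Position 4 '(': depth becomes 3
  Position 5 '(': depth becomes 4
  Position 6 ')': depth becomes 3
  Position 7 ')': depth becomes 2
  Position 8 ')': depth becomes 1
  Position 9 ')': depth becomes 0
  Position 10 '(': depth becomes 1
  Position 11 ')': depth becomes 0
  Position 12 '(': depth becomes 1
  Position 13 ')': depth becomes 0
  Position 14 '(': depth becomes 1
  Position 15 '(': depth becomes 2
  Position 16 '(': depth becomes 3
  Position 17 ')': depth becomes 2
  Position 18 ')': depth becomes 1
  Position 19 ')': depth becomes 0
Maximum depth reached: 4

4


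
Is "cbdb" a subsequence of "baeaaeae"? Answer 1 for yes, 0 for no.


Check if "cbdb" is a subsequence of "baeaaeae"
Greedy scan:
  Position 0 ('b'): no match needed
  Position 1 ('a'): no match needed
  Position 2 ('e'): no match needed
  Position 3 ('a'): no match needed
  Position 4 ('a'): no match needed
  Position 5 ('e'): no match needed
  Position 6 ('a'): no match needed
  Position 7 ('e'): no match needed
Only matched 0/4 characters => not a subsequence

0


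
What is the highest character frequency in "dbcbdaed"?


Input: dbcbdaed
Character counts:
  'a': 1
  'b': 2
  'c': 1
  'd': 3
  'e': 1
Maximum frequency: 3

3


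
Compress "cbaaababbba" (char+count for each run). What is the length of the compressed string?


Input: cbaaababbba
Runs:
  'c' x 1 => "c1"
  'b' x 1 => "b1"
  'a' x 3 => "a3"
  'b' x 1 => "b1"
  'a' x 1 => "a1"
  'b' x 3 => "b3"
  'a' x 1 => "a1"
Compressed: "c1b1a3b1a1b3a1"
Compressed length: 14

14


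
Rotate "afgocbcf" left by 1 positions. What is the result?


Input: "afgocbcf", rotate left by 1
First 1 characters: "a"
Remaining characters: "fgocbcf"
Concatenate remaining + first: "fgocbcf" + "a" = "fgocbcfa"

fgocbcfa


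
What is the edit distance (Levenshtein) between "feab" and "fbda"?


Computing edit distance: "feab" -> "fbda"
DP table:
           f    b    d    a
      0    1    2    3    4
  f   1    0    1    2    3
  e   2    1    1    2    3
  a   3    2    2    2    2
  b   4    3    2    3    3
Edit distance = dp[4][4] = 3

3


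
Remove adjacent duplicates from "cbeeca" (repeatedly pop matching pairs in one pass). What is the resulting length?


Input: cbeeca
Stack-based adjacent duplicate removal:
  Read 'c': push. Stack: c
  Read 'b': push. Stack: cb
  Read 'e': push. Stack: cbe
  Read 'e': matches stack top 'e' => pop. Stack: cb
  Read 'c': push. Stack: cbc
  Read 'a': push. Stack: cbca
Final stack: "cbca" (length 4)

4


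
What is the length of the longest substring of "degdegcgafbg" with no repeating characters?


Input: "degdegcgafbg"
Sliding window (track last position of each char):
  Position 0 ('d'): window [0,0] length 1 -- new best
  Position 1 ('e'): window [0,1] length 2 -- new best
  Position 2 ('g'): window [0,2] length 3 -- new best
  Position 3 ('d'): repeat (last at 0), move window start to 1
  Position 3 ('d'): window [1,3] length 3
  Position 4 ('e'): repeat (last at 1), move window start to 2
  Position 4 ('e'): window [2,4] length 3
  Position 5 ('g'): repeat (last at 2), move window start to 3
  Position 5 ('g'): window [3,5] length 3
  Position 6 ('c'): window [3,6] length 4 -- new best
  Position 7 ('g'): repeat (last at 5), move window start to 6
  Position 7 ('g'): window [6,7] length 2
  Position 8 ('a'): window [6,8] length 3
  Position 9 ('f'): window [6,9] length 4
  Position 10 ('b'): window [6,10] length 5 -- new best
  Position 11 ('g'): repeat (last at 7), move window start to 8
  Position 11 ('g'): window [8,11] length 4
Longest substring with no repeats: "cgafb" with length 5

5


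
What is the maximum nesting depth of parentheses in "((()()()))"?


Input: "((()()()))"
Tracking depth:
  Position 0 '(': depth becomes 1
  Position 1 '(': depth becomes 2
  Position 2 '(': depth becomes 3
  Position 3 ')': depth becomes 2
  Position 4 '(': depth becomes 3
  Position 5 ')': depth becomes 2
  Position 6 '(': depth becomes 3
  Position 7 ')': depth becomes 2
  Position 8 ')': depth becomes 1
  Position 9 ')': depth becomes 0
Maximum depth reached: 3

3


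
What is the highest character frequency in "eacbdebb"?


Input: eacbdebb
Character counts:
  'a': 1
  'b': 3
  'c': 1
  'd': 1
  'e': 2
Maximum frequency: 3

3


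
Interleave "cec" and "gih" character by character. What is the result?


Interleaving "cec" and "gih":
  Position 0: 'c' from first, 'g' from second => "cg"
  Position 1: 'e' from first, 'i' from second => "ei"
  Position 2: 'c' from first, 'h' from second => "ch"
Result: cgeich

cgeich


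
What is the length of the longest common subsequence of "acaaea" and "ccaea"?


LCS of "acaaea" and "ccaea"
DP table:
           c    c    a    e    a
      0    0    0    0    0    0
  a   0    0    0    1    1    1
  c   0    1    1    1    1    1
  a   0    1    1    2    2    2
  a   0    1    1    2    2    3
  e   0    1    1    2    3    3
  a   0    1    1    2    3    4
LCS length = dp[6][5] = 4

4


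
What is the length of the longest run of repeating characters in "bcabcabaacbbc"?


Input: "bcabcabaacbbc"
Scanning for longest run:
  Position 1 ('c'): new char, reset run to 1
  Position 2 ('a'): new char, reset run to 1
  Position 3 ('b'): new char, reset run to 1
  Position 4 ('c'): new char, reset run to 1
  Position 5 ('a'): new char, reset run to 1
  Position 6 ('b'): new char, reset run to 1
  Position 7 ('a'): new char, reset run to 1
  Position 8 ('a'): continues run of 'a', length=2
  Position 9 ('c'): new char, reset run to 1
  Position 10 ('b'): new char, reset run to 1
  Position 11 ('b'): continues run of 'b', length=2
  Position 12 ('c'): new char, reset run to 1
Longest run: 'a' with length 2

2


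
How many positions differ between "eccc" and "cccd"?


Comparing "eccc" and "cccd" position by position:
  Position 0: 'e' vs 'c' => DIFFER
  Position 1: 'c' vs 'c' => same
  Position 2: 'c' vs 'c' => same
  Position 3: 'c' vs 'd' => DIFFER
Positions that differ: 2

2


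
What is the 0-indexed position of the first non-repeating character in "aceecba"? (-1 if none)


Input: aceecba
Character frequencies:
  'a': 2
  'b': 1
  'c': 2
  'e': 2
Scanning left to right for freq == 1:
  Position 0 ('a'): freq=2, skip
  Position 1 ('c'): freq=2, skip
  Position 2 ('e'): freq=2, skip
  Position 3 ('e'): freq=2, skip
  Position 4 ('c'): freq=2, skip
  Position 5 ('b'): unique! => answer = 5

5


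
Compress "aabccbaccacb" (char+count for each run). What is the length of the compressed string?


Input: aabccbaccacb
Runs:
  'a' x 2 => "a2"
  'b' x 1 => "b1"
  'c' x 2 => "c2"
  'b' x 1 => "b1"
  'a' x 1 => "a1"
  'c' x 2 => "c2"
  'a' x 1 => "a1"
  'c' x 1 => "c1"
  'b' x 1 => "b1"
Compressed: "a2b1c2b1a1c2a1c1b1"
Compressed length: 18

18


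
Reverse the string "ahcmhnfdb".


Input: ahcmhnfdb
Reading characters right to left:
  Position 8: 'b'
  Position 7: 'd'
  Position 6: 'f'
  Position 5: 'n'
  Position 4: 'h'
  Position 3: 'm'
  Position 2: 'c'
  Position 1: 'h'
  Position 0: 'a'
Reversed: bdfnhmcha

bdfnhmcha


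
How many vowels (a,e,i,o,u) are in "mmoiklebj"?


Input: mmoiklebj
Checking each character:
  'm' at position 0: consonant
  'm' at position 1: consonant
  'o' at position 2: vowel (running total: 1)
  'i' at position 3: vowel (running total: 2)
  'k' at position 4: consonant
  'l' at position 5: consonant
  'e' at position 6: vowel (running total: 3)
  'b' at position 7: consonant
  'j' at position 8: consonant
Total vowels: 3

3


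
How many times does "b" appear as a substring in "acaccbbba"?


Searching for "b" in "acaccbbba"
Scanning each position:
  Position 0: "a" => no
  Position 1: "c" => no
  Position 2: "a" => no
  Position 3: "c" => no
  Position 4: "c" => no
  Position 5: "b" => MATCH
  Position 6: "b" => MATCH
  Position 7: "b" => MATCH
  Position 8: "a" => no
Total occurrences: 3

3
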